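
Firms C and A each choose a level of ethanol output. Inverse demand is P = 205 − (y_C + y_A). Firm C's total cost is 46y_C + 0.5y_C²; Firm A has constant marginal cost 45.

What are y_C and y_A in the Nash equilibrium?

31.6, 64.2

Firm C's profit: π = y_C(205 − (y_C + y_A)) − 46y_C − 0.5y_C².
∂π/∂y_C = 159 − 3y_C − y_A = 0, so y_C = 53 − (1/3)y_A.
For A: ∂π/∂y_A = 160 − 2y_A − y_C = 0 ⇒ y_A = 80 − 0.5y_C.
Substituting the second reaction function into the first: y_C = 53 − (1/3)(80 − 0.5y_C), which gives (5/6)y_C = 79/3 ⇒ y_C = 31.6.
Then y_A = 80 − 0.5·31.6 = 64.2.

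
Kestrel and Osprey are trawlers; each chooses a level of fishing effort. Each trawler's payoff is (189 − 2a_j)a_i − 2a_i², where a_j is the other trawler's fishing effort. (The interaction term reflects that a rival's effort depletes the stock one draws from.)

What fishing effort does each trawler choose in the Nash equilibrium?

Kestrel's payoff is (189 − 2a_O)a_K − 2a_K².
∂π/∂a_K = 189 − 2a_O − 4a_K = 0, so a_K = 47.25 − 0.5a_O.
The game is symmetric, so in equilibrium a_O = a_K: the reaction function gives 1.5a_K = 47.25, hence a_K = 31.5.

31.5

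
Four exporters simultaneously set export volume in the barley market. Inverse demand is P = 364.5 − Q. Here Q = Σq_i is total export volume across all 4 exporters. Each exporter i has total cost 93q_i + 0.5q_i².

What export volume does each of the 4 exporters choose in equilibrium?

A representative exporter's profit is π_i = q_i(364.5 − Q) − 93q_i − 0.5q_i², with Q = q_i + Σ_{j≠i} q_j.
First-order condition: 271.5 − 3q_i − Σ_{j≠i} q_j = 0.
With identical exporters, set every q_j = q: then 271.5 − 3q − 3q = 0, i.e. q = 271.5/6 = 45.25.

45.25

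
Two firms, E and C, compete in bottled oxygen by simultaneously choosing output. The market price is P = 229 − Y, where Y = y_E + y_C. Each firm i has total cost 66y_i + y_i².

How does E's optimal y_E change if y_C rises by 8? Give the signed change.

-2

Firm E's profit: π = y_E(229 − (y_E + y_C)) − 66y_E − y_E².
∂π/∂y_E = 163 − 4y_E − y_C = 0, so y_E = 40.75 − 0.25y_C.
The reaction-function slope is −0.25, so an 8-unit rise in y_C moves y_E by −0.25 × 8 = −2. E's best response falls — the actions are strategic substitutes.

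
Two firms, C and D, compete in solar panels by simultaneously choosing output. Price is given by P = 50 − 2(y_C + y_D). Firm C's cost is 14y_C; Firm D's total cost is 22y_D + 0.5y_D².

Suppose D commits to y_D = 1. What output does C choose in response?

8.5

Firm C's profit: π = y_C(50 − 2(y_C + y_D)) − 14y_C.
∂π/∂y_C = 36 − 4y_C − 2y_D = 0, so y_C = 9 − 0.5y_D.
At y_D = 1: y_C = 9 − 0.5·1 = 8.5.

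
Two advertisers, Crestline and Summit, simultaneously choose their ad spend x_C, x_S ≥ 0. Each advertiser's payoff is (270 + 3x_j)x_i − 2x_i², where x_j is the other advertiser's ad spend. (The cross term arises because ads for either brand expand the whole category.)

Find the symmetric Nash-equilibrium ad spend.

270

Crestline's payoff is (270 + 3x_S)x_C − 2x_C².
∂π/∂x_C = 270 + 3x_S − 4x_C = 0, so x_C = 67.5 + 0.75x_S.
Setting x_C = x_S in the reaction function: x_C = 67.5 + 0.75x_C, so x_C = 67.5 / 0.25 = 270.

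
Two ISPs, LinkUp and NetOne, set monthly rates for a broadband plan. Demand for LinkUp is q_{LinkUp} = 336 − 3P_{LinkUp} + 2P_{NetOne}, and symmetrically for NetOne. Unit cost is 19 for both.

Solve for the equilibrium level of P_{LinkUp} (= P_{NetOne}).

LinkUp's profit: π = (P_{LinkUp} − 19)(336 − 3P_{LinkUp} + 2P_{NetOne}).
∂π/∂P_{LinkUp} = 393 − 6P_{LinkUp} + 2P_{NetOne} = 0 ⇒ P_{LinkUp} = 65.5 + (1/3)P_{NetOne}.
Setting P_{LinkUp} = P_{NetOne} in the reaction function: P_{LinkUp} = 65.5 + (1/3)P_{LinkUp}, so P_{LinkUp} = 65.5 / (2/3) = 98.25.

98.25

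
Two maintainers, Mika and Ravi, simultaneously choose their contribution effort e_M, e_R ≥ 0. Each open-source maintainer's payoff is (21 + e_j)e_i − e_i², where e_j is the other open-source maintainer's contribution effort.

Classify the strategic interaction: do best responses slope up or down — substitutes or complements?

Mika's payoff is (21 + e_R)e_M − e_M².
∂π/∂e_M = 21 + e_R − 2e_M = 0, so e_M = 10.5 + 0.5e_R.
The best-response slope de_M/de_R = 0.5 > 0: the reaction function is upward-sloping, so the choices are strategic complements.

strategic complements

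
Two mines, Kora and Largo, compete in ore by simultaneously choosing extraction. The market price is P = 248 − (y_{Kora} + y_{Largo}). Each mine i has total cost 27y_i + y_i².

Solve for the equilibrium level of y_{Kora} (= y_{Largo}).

Mine Kora's profit: π = y_{Kora}(248 − (y_{Kora} + y_{Largo})) − 27y_{Kora} − y_{Kora}².
∂π/∂y_{Kora} = 221 − 4y_{Kora} − y_{Largo} = 0, so y_{Kora} = 55.25 − 0.25y_{Largo}.
Setting y_{Kora} = y_{Largo} in the reaction function: y_{Kora} = 55.25 − 0.25y_{Kora}, so y_{Kora} = 55.25 / 1.25 = 44.2.

44.2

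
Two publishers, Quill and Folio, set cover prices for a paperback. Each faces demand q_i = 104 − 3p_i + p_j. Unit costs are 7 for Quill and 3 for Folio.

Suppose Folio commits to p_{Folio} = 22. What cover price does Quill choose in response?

24.5

Quill's profit: π = (p_{Quill} − 7)(104 − 3p_{Quill} + p_{Folio}).
∂π/∂p_{Quill} = 125 − 6p_{Quill} + p_{Folio} = 0 ⇒ p_{Quill} = 125/6 + (1/6)p_{Folio}.
At p_{Folio} = 22: p_{Quill} = 125/6 + (1/6)·22 = 24.5.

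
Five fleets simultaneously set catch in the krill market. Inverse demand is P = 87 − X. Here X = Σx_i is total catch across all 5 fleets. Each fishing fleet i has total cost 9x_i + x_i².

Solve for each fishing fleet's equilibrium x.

9.75

A representative fishing fleet's profit is π_i = x_i(87 − X) − 9x_i − x_i², with X = x_i + Σ_{j≠i} x_j.
First-order condition: 78 − 4x_i − Σ_{j≠i} x_j = 0.
Imposing symmetry (x_j = x for all j) turns Σ_{j≠i} x_j into 4x, so 78 = 8x and x = 9.75.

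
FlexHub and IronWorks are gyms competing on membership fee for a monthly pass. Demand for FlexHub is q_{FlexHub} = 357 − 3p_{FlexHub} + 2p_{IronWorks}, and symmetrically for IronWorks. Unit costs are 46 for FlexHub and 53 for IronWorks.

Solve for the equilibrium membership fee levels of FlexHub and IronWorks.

125.0625, 127.6875

FlexHub's profit: π = (p_{FlexHub} − 46)(357 − 3p_{FlexHub} + 2p_{IronWorks}).
∂π/∂p_{FlexHub} = 495 − 6p_{FlexHub} + 2p_{IronWorks} = 0 ⇒ p_{FlexHub} = 82.5 + (1/3)p_{IronWorks}.
Similarly p_{IronWorks} = 86 + (1/3)p_{FlexHub}.
Plugging p_{IronWorks} into FlexHub's best response: p_{FlexHub} = 82.5 + (1/3)(86 + (1/3)p_{FlexHub}) ⇒ (8/9)p_{FlexHub} = 667/6, so p_{FlexHub} = 125.0625.
Then p_{IronWorks} = 86 + (1/3)·125.0625 = 127.6875.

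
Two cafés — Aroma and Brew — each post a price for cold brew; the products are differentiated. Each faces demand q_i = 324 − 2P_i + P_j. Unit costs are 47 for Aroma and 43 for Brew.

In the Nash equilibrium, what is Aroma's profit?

Aroma's profit: π = (P_{Aroma} − 47)(324 − 2P_{Aroma} + P_{Brew}).
∂π/∂P_{Aroma} = 418 − 4P_{Aroma} + P_{Brew} = 0 ⇒ P_{Aroma} = 104.5 + 0.25P_{Brew}.
Similarly P_{Brew} = 102.5 + 0.25P_{Aroma}.
Solving the two reaction functions simultaneously: (1 − (0.25)(0.25))P_{Aroma} = 104.5 + 0.25·102.5, so 0.9375P_{Aroma} = 130.125 and P_{Aroma} = 138.8.
Then P_{Brew} = 102.5 + 0.25·138.8 = 137.2.
q_{Aroma} = 324 − 2·138.8 + 137.2 = 183.6.
Profit = (138.8 − 47)·183.6 = 16854.48.

16854.48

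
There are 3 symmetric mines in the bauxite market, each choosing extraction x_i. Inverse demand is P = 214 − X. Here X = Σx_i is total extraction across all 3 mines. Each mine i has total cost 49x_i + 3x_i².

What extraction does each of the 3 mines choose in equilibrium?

16.5

A representative mine's profit is π_i = x_i(214 − X) − 49x_i − 3x_i², with X = x_i + Σ_{j≠i} x_j.
First-order condition: 165 − 8x_i − Σ_{j≠i} x_j = 0.
Imposing symmetry (x_j = x for all j) turns Σ_{j≠i} x_j into 2x, so 165 = 10x and x = 16.5.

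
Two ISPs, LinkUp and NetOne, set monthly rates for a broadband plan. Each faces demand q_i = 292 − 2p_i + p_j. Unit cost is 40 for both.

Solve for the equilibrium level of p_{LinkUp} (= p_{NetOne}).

LinkUp's profit: π = (p_{LinkUp} − 40)(292 − 2p_{LinkUp} + p_{NetOne}).
∂π/∂p_{LinkUp} = 372 − 4p_{LinkUp} + p_{NetOne} = 0 ⇒ p_{LinkUp} = 93 + 0.25p_{NetOne}.
By symmetry p_{NetOne} = p_{LinkUp}; substituting into the reaction function, 0.75p_{LinkUp} = 93 and p_{LinkUp} = 124.

124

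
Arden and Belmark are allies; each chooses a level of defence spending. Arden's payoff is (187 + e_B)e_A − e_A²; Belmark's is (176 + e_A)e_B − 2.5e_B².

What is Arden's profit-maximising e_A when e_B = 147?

167

Expanding Arden's payoff: 187e_A + e_Be_A − e_A².
∂π/∂e_A = 187 + e_B − 2e_A = 0, so e_A = 93.5 + 0.5e_B.
At e_B = 147: e_A = 93.5 + 0.5·147 = 167.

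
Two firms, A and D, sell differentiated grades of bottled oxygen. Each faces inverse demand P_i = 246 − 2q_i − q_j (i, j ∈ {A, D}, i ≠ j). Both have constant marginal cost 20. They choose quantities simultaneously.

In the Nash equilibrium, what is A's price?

110.4

Firm A's profit: π = q_A(246 − 2q_A − q_D) − 20q_A.
∂π/∂q_A = 226 − 4q_A − q_D = 0 ⇒ q_A = 56.5 − 0.25q_D.
By symmetry q_D = q_A; substituting into the reaction function, 1.25q_A = 56.5 and q_A = 45.2.
P_A = 246 − 2·45.2 − 45.2 = 110.4.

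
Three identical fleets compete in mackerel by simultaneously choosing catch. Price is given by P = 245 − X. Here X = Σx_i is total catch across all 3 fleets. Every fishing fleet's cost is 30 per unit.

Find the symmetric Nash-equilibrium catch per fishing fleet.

53.75

A representative fishing fleet's profit is π_i = x_i(245 − X) − 30x_i, with X = x_i + Σ_{j≠i} x_j.
First-order condition: 215 − 2x_i − Σ_{j≠i} x_j = 0.
In a symmetric equilibrium every fishing fleet chooses the same x, so Σ_{j≠i} x_j = 2x. The condition becomes 215 − 4x = 0, giving x = 215/4 = 53.75.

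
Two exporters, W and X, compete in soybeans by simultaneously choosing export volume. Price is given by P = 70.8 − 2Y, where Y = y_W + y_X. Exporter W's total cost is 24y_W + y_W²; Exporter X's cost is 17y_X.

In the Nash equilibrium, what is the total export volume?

Exporter W's profit: π = y_W(70.8 − 2(y_W + y_X)) − 24y_W − y_W².
∂π/∂y_W = 46.8 − 6y_W − 2y_X = 0, so y_W = 7.8 − (1/3)y_X.
For X: ∂π/∂y_X = 53.8 − 4y_X − 2y_W = 0 ⇒ y_X = 13.45 − 0.5y_W.
Substituting the second reaction function into the first: y_W = 7.8 − (1/3)(13.45 − 0.5y_W), which gives (5/6)y_W = 199/60 ⇒ y_W = 3.98.
Then y_X = 13.45 − 0.5·3.98 = 11.46.
Total export volume: 3.98 + 11.46 = 15.44.

15.44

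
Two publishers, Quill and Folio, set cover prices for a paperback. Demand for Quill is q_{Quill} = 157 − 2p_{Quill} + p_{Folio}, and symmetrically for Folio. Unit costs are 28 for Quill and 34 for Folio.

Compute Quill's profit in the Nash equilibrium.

3836.88

Quill's profit: π = (p_{Quill} − 28)(157 − 2p_{Quill} + p_{Folio}).
∂π/∂p_{Quill} = 213 − 4p_{Quill} + p_{Folio} = 0 ⇒ p_{Quill} = 53.25 + 0.25p_{Folio}.
Similarly p_{Folio} = 56.25 + 0.25p_{Quill}.
Substituting the second reaction function into the first: p_{Quill} = 53.25 + 0.25(56.25 + 0.25p_{Quill}), which gives 0.9375p_{Quill} = 67.3125 ⇒ p_{Quill} = 71.8.
Then p_{Folio} = 56.25 + 0.25·71.8 = 74.2.
q_{Quill} = 157 − 2·71.8 + 74.2 = 87.6.
Profit = (71.8 − 28)·87.6 = 3836.88.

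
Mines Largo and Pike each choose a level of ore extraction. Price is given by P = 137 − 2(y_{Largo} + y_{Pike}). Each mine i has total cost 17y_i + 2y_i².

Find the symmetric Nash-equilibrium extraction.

Mine Largo's profit: π = y_{Largo}(137 − 2(y_{Largo} + y_{Pike})) − 17y_{Largo} − 2y_{Largo}².
∂π/∂y_{Largo} = 120 − 8y_{Largo} − 2y_{Pike} = 0, so y_{Largo} = 15 − 0.25y_{Pike}.
Setting y_{Largo} = y_{Pike} in the reaction function: y_{Largo} = 15 − 0.25y_{Largo}, so y_{Largo} = 15 / 1.25 = 12.

12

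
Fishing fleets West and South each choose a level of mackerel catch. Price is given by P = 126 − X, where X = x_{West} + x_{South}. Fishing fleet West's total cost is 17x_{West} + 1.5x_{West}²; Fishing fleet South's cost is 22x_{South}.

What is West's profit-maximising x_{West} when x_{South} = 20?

Fishing fleet West's profit: π = x_{West}(126 − (x_{West} + x_{South})) − 17x_{West} − 1.5x_{West}².
∂π/∂x_{West} = 109 − 5x_{West} − x_{South} = 0, so x_{West} = 21.8 − 0.2x_{South}.
At x_{South} = 20: x_{West} = 21.8 − 0.2·20 = 17.8.

17.8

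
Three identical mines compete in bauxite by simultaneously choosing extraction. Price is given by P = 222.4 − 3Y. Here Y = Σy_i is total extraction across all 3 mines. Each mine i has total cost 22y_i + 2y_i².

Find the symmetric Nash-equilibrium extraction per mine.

12.525

A representative mine's profit is π_i = y_i(222.4 − 3Y) − 22y_i − 2y_i², with Y = y_i + Σ_{j≠i} y_j.
First-order condition: 200.4 − 10y_i − 3Σ_{j≠i} y_j = 0.
In a symmetric equilibrium every mine chooses the same y, so Σ_{j≠i} y_j = 2y. The condition becomes 200.4 − 16y = 0, giving y = 200.4/16 = 12.525.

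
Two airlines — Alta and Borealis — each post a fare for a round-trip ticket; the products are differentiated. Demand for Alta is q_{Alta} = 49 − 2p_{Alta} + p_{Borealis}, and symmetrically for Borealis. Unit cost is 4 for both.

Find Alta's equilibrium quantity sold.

Alta's profit: π = (p_{Alta} − 4)(49 − 2p_{Alta} + p_{Borealis}).
∂π/∂p_{Alta} = 57 − 4p_{Alta} + p_{Borealis} = 0 ⇒ p_{Alta} = 14.25 + 0.25p_{Borealis}.
The game is symmetric, so in equilibrium p_{Borealis} = p_{Alta}: the reaction function gives 0.75p_{Alta} = 14.25, hence p_{Alta} = 19.
q_{Alta} = 49 − 2·19 + 19 = 30.

30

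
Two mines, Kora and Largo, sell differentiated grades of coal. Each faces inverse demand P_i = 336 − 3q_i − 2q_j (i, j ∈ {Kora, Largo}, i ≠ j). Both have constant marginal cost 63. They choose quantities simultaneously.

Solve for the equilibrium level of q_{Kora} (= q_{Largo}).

34.125

Mine Kora's profit: π = q_{Kora}(336 − 3q_{Kora} − 2q_{Largo}) − 63q_{Kora}.
∂π/∂q_{Kora} = 273 − 6q_{Kora} − 2q_{Largo} = 0 ⇒ q_{Kora} = 45.5 − (1/3)q_{Largo}.
Setting q_{Kora} = q_{Largo} in the reaction function: q_{Kora} = 45.5 − (1/3)q_{Kora}, so q_{Kora} = 45.5 / (4/3) = 34.125.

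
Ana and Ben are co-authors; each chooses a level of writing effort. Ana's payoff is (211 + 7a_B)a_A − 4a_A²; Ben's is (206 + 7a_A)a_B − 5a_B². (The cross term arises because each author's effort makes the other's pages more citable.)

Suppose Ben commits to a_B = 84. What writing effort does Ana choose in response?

Expanding Ana's payoff: 211a_A + 7a_Ba_A − 4a_A².
∂π/∂a_A = 211 + 7a_B − 8a_A = 0, so a_A = 26.375 + 0.875a_B.
At a_B = 84: a_A = 26.375 + 0.875·84 = 99.875.

99.875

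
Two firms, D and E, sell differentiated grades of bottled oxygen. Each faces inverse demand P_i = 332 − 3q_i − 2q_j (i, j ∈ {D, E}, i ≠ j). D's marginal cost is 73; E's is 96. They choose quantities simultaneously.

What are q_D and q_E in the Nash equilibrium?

33.8125, 28.0625

Firm D's profit: π = q_D(332 − 3q_D − 2q_E) − 73q_D.
∂π/∂q_D = 259 − 6q_D − 2q_E = 0 ⇒ q_D = 259/6 − (1/3)q_E.
Similarly q_E = 118/3 − (1/3)q_D.
Substituting the second reaction function into the first: q_D = 259/6 − (1/3)(118/3 − (1/3)q_D), which gives (8/9)q_D = 541/18 ⇒ q_D = 33.8125.
Then q_E = 118/3 − (1/3)·33.8125 = 28.0625.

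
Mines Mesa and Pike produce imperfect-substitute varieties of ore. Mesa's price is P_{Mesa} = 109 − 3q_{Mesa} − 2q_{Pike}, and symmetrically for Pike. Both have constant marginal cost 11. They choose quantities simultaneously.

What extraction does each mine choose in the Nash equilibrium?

Mine Mesa's profit: π = q_{Mesa}(109 − 3q_{Mesa} − 2q_{Pike}) − 11q_{Mesa}.
∂π/∂q_{Mesa} = 98 − 6q_{Mesa} − 2q_{Pike} = 0 ⇒ q_{Mesa} = 49/3 − (1/3)q_{Pike}.
The game is symmetric, so in equilibrium q_{Pike} = q_{Mesa}: the reaction function gives (4/3)q_{Mesa} = 49/3, hence q_{Mesa} = 12.25.

12.25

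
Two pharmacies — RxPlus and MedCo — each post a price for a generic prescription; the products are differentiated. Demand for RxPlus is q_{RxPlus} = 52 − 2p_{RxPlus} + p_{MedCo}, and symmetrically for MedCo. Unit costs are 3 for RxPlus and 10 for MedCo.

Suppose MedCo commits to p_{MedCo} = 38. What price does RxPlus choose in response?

24

RxPlus's profit: π = (p_{RxPlus} − 3)(52 − 2p_{RxPlus} + p_{MedCo}).
∂π/∂p_{RxPlus} = 58 − 4p_{RxPlus} + p_{MedCo} = 0 ⇒ p_{RxPlus} = 14.5 + 0.25p_{MedCo}.
At p_{MedCo} = 38: p_{RxPlus} = 14.5 + 0.25·38 = 24.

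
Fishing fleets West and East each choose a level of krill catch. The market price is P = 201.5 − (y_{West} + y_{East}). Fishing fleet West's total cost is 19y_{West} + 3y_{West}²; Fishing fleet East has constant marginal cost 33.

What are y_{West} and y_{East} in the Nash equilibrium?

Fishing fleet West's profit: π = y_{West}(201.5 − (y_{West} + y_{East})) − 19y_{West} − 3y_{West}².
∂π/∂y_{West} = 182.5 − 8y_{West} − y_{East} = 0, so y_{West} = 22.8125 − 0.125y_{East}.
For East: ∂π/∂y_{East} = 168.5 − 2y_{East} − y_{West} = 0 ⇒ y_{East} = 84.25 − 0.5y_{West}.
Substituting the second reaction function into the first: y_{West} = 22.8125 − 0.125(84.25 − 0.5y_{West}), which gives 0.9375y_{West} = 393/32 ⇒ y_{West} = 13.1.
Then y_{East} = 84.25 − 0.5·13.1 = 77.7.

13.1, 77.7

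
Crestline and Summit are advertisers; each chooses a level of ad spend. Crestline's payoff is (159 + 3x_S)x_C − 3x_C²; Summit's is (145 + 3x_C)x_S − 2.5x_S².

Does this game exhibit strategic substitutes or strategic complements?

strategic complements

Expanding Crestline's payoff: 159x_C + 3x_Sx_C − 3x_C².
∂π/∂x_C = 159 + 3x_S − 6x_C = 0, so x_C = 26.5 + 0.5x_S.
The best-response slope dx_C/dx_S = 0.5 > 0: the reaction function is upward-sloping, so the choices are strategic complements.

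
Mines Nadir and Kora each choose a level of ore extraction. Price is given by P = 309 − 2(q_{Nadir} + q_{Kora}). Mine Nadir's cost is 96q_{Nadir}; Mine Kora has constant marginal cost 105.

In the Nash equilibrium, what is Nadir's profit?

Mine Nadir's profit: π = q_{Nadir}(309 − 2(q_{Nadir} + q_{Kora})) − 96q_{Nadir}.
∂π/∂q_{Nadir} = 213 − 4q_{Nadir} − 2q_{Kora} = 0, so q_{Nadir} = 53.25 − 0.5q_{Kora}.
By the same steps for Kora: q_{Kora} = 51 − 0.5q_{Nadir}.
Solving the two reaction functions simultaneously: (1 − (−0.5)(−0.5))q_{Nadir} = 53.25 − 0.5·51, so 0.75q_{Nadir} = 27.75 and q_{Nadir} = 37.
Then q_{Kora} = 51 − 0.5·37 = 32.5.
Price P = 309 − 2·69.5 = 170.
Nadir's profit: (170 − 96)·37 = 2738.

2738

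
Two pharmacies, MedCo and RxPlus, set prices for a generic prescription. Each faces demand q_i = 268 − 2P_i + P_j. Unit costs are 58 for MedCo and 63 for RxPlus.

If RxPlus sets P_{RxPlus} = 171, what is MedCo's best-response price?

138.75

MedCo's profit: π = (P_{MedCo} − 58)(268 − 2P_{MedCo} + P_{RxPlus}).
∂π/∂P_{MedCo} = 384 − 4P_{MedCo} + P_{RxPlus} = 0 ⇒ P_{MedCo} = 96 + 0.25P_{RxPlus}.
At P_{RxPlus} = 171: P_{MedCo} = 96 + 0.25·171 = 138.75.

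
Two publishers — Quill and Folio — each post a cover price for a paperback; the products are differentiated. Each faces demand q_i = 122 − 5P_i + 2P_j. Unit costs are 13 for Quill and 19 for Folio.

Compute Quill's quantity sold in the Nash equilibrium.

Quill's profit: π = (P_{Quill} − 13)(122 − 5P_{Quill} + 2P_{Folio}).
∂π/∂P_{Quill} = 187 − 10P_{Quill} + 2P_{Folio} = 0 ⇒ P_{Quill} = 18.7 + 0.2P_{Folio}.
Similarly P_{Folio} = 21.7 + 0.2P_{Quill}.
Plugging P_{Folio} into Quill's best response: P_{Quill} = 18.7 + 0.2(21.7 + 0.2P_{Quill}) ⇒ 0.96P_{Quill} = 23.04, so P_{Quill} = 24.
Then P_{Folio} = 21.7 + 0.2·24 = 26.5.
q_{Quill} = 122 − 5·24 + 2·26.5 = 55.

55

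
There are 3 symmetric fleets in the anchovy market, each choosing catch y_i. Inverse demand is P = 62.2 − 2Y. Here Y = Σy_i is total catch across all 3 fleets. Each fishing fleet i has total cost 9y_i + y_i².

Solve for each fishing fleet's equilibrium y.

A representative fishing fleet's profit is π_i = y_i(62.2 − 2Y) − 9y_i − y_i², with Y = y_i + Σ_{j≠i} y_j.
First-order condition: 53.2 − 6y_i − 2Σ_{j≠i} y_j = 0.
Imposing symmetry (y_j = y for all j) turns Σ_{j≠i} y_j into 2y, so 53.2 = 10y and y = 5.32.

5.32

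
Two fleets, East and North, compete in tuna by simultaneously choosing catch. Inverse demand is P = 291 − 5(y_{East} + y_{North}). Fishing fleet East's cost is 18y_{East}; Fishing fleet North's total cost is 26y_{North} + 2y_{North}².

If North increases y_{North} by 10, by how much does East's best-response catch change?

-5

Fishing fleet East's profit: π = y_{East}(291 − 5(y_{East} + y_{North})) − 18y_{East}.
∂π/∂y_{East} = 273 − 10y_{East} − 5y_{North} = 0, so y_{East} = 27.3 − 0.5y_{North}.
The reaction-function slope is −0.5, so a 10-unit rise in y_{North} moves y_{East} by −0.5 × 10 = −5. East's best response falls — the actions are strategic substitutes.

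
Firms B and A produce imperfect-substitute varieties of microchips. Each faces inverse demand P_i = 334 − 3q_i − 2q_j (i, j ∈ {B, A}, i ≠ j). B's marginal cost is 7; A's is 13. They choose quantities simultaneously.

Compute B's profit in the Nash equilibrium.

5104.6875

Firm B's profit: π = q_B(334 − 3q_B − 2q_A) − 7q_B.
∂π/∂q_B = 327 − 6q_B − 2q_A = 0 ⇒ q_B = 54.5 − (1/3)q_A.
Similarly q_A = 53.5 − (1/3)q_B.
Substituting the second reaction function into the first: q_B = 54.5 − (1/3)(53.5 − (1/3)q_B), which gives (8/9)q_B = 110/3 ⇒ q_B = 41.25.
Then q_A = 53.5 − (1/3)·41.25 = 39.75.
P_B = 334 − 3·41.25 − 2·39.75 = 130.75.
Profit = (130.75 − 7)·41.25 = 5104.6875.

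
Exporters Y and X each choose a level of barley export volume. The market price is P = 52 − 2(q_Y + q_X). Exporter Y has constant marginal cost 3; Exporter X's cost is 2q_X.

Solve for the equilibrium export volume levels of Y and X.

Exporter Y's profit: π = q_Y(52 − 2(q_Y + q_X)) − 3q_Y.
∂π/∂q_Y = 49 − 4q_Y − 2q_X = 0, so q_Y = 12.25 − 0.5q_X.
By the same steps for X: q_X = 12.5 − 0.5q_Y.
Plugging q_X into Y's best response: q_Y = 12.25 − 0.5(12.5 − 0.5q_Y) ⇒ 0.75q_Y = 6, so q_Y = 8.
Then q_X = 12.5 − 0.5·8 = 8.5.

8, 8.5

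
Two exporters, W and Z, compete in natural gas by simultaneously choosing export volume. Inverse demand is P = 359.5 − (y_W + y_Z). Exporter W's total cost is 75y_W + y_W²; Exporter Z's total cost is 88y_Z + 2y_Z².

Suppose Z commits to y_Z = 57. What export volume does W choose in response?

Exporter W's profit: π = y_W(359.5 − (y_W + y_Z)) − 75y_W − y_W².
∂π/∂y_W = 284.5 − 4y_W − y_Z = 0, so y_W = 71.125 − 0.25y_Z.
At y_Z = 57: y_W = 71.125 − 0.25·57 = 56.875.

56.875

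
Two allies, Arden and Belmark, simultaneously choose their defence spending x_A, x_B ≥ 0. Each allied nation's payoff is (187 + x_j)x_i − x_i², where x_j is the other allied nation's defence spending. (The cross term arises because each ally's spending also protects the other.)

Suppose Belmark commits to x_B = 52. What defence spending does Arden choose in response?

Arden's payoff is (187 + x_B)x_A − x_A².
∂π/∂x_A = 187 + x_B − 2x_A = 0, so x_A = 93.5 + 0.5x_B.
At x_B = 52: x_A = 93.5 + 0.5·52 = 119.5.

119.5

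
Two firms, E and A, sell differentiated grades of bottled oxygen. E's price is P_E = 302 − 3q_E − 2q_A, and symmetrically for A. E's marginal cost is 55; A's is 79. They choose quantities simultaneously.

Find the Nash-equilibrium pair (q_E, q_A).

32.375, 26.375

Firm E's profit: π = q_E(302 − 3q_E − 2q_A) − 55q_E.
∂π/∂q_E = 247 − 6q_E − 2q_A = 0 ⇒ q_E = 247/6 − (1/3)q_A.
Similarly q_A = 223/6 − (1/3)q_E.
Substituting the second reaction function into the first: q_E = 247/6 − (1/3)(223/6 − (1/3)q_E), which gives (8/9)q_E = 259/9 ⇒ q_E = 32.375.
Then q_A = 223/6 − (1/3)·32.375 = 26.375.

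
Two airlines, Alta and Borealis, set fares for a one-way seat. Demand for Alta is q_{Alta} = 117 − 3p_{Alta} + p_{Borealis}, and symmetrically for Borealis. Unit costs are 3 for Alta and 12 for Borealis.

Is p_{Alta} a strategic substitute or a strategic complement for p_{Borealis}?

Alta's profit: π = (p_{Alta} − 3)(117 − 3p_{Alta} + p_{Borealis}).
∂π/∂p_{Alta} = 126 − 6p_{Alta} + p_{Borealis} = 0 ⇒ p_{Alta} = 21 + (1/6)p_{Borealis}.
The best-response slope dp_{Alta}/dp_{Borealis} = 1/6 > 0: the reaction function is upward-sloping, so the choices are strategic complements.

strategic complements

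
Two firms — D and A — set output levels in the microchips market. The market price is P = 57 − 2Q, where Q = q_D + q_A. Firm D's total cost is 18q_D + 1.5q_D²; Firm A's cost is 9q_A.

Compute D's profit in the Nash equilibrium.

Firm D's profit: π = q_D(57 − 2(q_D + q_A)) − 18q_D − 1.5q_D².
∂π/∂q_D = 39 − 7q_D − 2q_A = 0, so q_D = 39/7 − (2/7)q_A.
For A: ∂π/∂q_A = 48 − 4q_A − 2q_D = 0 ⇒ q_A = 12 − 0.5q_D.
Plugging q_A into D's best response: q_D = 39/7 − (2/7)(12 − 0.5q_D) ⇒ (6/7)q_D = 15/7, so q_D = 2.5.
Then q_A = 12 − 0.5·2.5 = 10.75.
Price P = 57 − 2·13.25 = 30.5.
D's profit: (30.5 − 18)·2.5 − 1.5(2.5)² = 21.875.

21.875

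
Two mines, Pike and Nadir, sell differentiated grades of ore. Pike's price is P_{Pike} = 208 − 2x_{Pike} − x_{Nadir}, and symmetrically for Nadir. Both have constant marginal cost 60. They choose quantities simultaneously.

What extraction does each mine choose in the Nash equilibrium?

Mine Pike's profit: π = x_{Pike}(208 − 2x_{Pike} − x_{Nadir}) − 60x_{Pike}.
∂π/∂x_{Pike} = 148 − 4x_{Pike} − x_{Nadir} = 0 ⇒ x_{Pike} = 37 − 0.25x_{Nadir}.
The game is symmetric, so in equilibrium x_{Nadir} = x_{Pike}: the reaction function gives 1.25x_{Pike} = 37, hence x_{Pike} = 29.6.

29.6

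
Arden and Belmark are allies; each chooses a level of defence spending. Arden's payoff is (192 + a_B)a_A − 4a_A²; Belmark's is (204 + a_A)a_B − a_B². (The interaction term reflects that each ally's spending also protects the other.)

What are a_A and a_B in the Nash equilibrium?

39.2, 121.6

Expanding Arden's payoff: 192a_A + a_Ba_A − 4a_A².
∂π/∂a_A = 192 + a_B − 8a_A = 0, so a_A = 24 + 0.125a_B.
Likewise for Belmark: a_B = 102 + 0.5a_A.
Solving the two reaction functions simultaneously: (1 − (0.125)(0.5))a_A = 24 + 0.125·102, so 0.9375a_A = 36.75 and a_A = 39.2.
Then a_B = 102 + 0.5·39.2 = 121.6.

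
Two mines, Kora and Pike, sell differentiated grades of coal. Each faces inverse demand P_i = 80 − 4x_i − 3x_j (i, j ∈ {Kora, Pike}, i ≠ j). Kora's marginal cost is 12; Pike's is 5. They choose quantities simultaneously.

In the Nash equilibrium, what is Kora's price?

Mine Kora's profit: π = x_{Kora}(80 − 4x_{Kora} − 3x_{Pike}) − 12x_{Kora}.
∂π/∂x_{Kora} = 68 − 8x_{Kora} − 3x_{Pike} = 0 ⇒ x_{Kora} = 8.5 − 0.375x_{Pike}.
Similarly x_{Pike} = 9.375 − 0.375x_{Kora}.
Plugging x_{Pike} into Kora's best response: x_{Kora} = 8.5 − 0.375(9.375 − 0.375x_{Kora}) ⇒ (55/64)x_{Kora} = 319/64, so x_{Kora} = 5.8.
Then x_{Pike} = 9.375 − 0.375·5.8 = 7.2.
P_{Kora} = 80 − 4·5.8 − 3·7.2 = 35.2.

35.2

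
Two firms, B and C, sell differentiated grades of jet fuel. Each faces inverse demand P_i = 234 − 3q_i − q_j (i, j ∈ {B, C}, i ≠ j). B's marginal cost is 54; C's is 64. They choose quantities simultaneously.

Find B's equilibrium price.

Firm B's profit: π = q_B(234 − 3q_B − q_C) − 54q_B.
∂π/∂q_B = 180 − 6q_B − q_C = 0 ⇒ q_B = 30 − (1/6)q_C.
Similarly q_C = 85/3 − (1/6)q_B.
Solving the two reaction functions simultaneously: (1 − (−1/6)(−1/6))q_B = 30 − (1/6)·(85/3), so (35/36)q_B = 455/18 and q_B = 26.
Then q_C = 85/3 − (1/6)·26 = 24.
P_B = 234 − 3·26 − 24 = 132.

132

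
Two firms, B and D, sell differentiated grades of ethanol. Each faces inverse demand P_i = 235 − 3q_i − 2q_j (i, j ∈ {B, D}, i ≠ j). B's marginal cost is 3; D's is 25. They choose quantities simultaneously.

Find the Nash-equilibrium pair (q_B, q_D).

30.375, 24.875

Firm B's profit: π = q_B(235 − 3q_B − 2q_D) − 3q_B.
∂π/∂q_B = 232 − 6q_B − 2q_D = 0 ⇒ q_B = 116/3 − (1/3)q_D.
Similarly q_D = 35 − (1/3)q_B.
Plugging q_D into B's best response: q_B = 116/3 − (1/3)(35 − (1/3)q_B) ⇒ (8/9)q_B = 27, so q_B = 30.375.
Then q_D = 35 − (1/3)·30.375 = 24.875.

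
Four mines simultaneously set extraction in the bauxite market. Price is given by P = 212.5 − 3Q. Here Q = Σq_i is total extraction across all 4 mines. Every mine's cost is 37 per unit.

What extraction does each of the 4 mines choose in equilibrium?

A representative mine's profit is π_i = q_i(212.5 − 3Q) − 37q_i, with Q = q_i + Σ_{j≠i} q_j.
First-order condition: 175.5 − 6q_i − 3Σ_{j≠i} q_j = 0.
Imposing symmetry (q_j = q for all j) turns Σ_{j≠i} q_j into 3q, so 175.5 = 15q and q = 11.7.

11.7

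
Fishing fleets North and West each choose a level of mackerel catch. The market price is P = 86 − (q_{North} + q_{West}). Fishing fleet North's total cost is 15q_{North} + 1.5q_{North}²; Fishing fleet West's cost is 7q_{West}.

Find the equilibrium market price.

43

Fishing fleet North's profit: π = q_{North}(86 − (q_{North} + q_{West})) − 15q_{North} − 1.5q_{North}².
∂π/∂q_{North} = 71 − 5q_{North} − q_{West} = 0, so q_{North} = 14.2 − 0.2q_{West}.
For West: ∂π/∂q_{West} = 79 − 2q_{West} − q_{North} = 0 ⇒ q_{West} = 39.5 − 0.5q_{North}.
Substituting the second reaction function into the first: q_{North} = 14.2 − 0.2(39.5 − 0.5q_{North}), which gives 0.9q_{North} = 6.3 ⇒ q_{North} = 7.
Then q_{West} = 39.5 − 0.5·7 = 36.
Equilibrium price: P = 86 − 43 = 43.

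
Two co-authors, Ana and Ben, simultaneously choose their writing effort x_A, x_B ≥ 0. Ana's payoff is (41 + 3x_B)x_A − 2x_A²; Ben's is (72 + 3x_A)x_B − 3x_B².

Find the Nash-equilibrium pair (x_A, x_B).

30.8, 27.4

Expanding Ana's payoff: 41x_A + 3x_Bx_A − 2x_A².
∂π/∂x_A = 41 + 3x_B − 4x_A = 0, so x_A = 10.25 + 0.75x_B.
Likewise for Ben: x_B = 12 + 0.5x_A.
Plugging x_B into Ana's best response: x_A = 10.25 + 0.75(12 + 0.5x_A) ⇒ 0.625x_A = 19.25, so x_A = 30.8.
Then x_B = 12 + 0.5·30.8 = 27.4.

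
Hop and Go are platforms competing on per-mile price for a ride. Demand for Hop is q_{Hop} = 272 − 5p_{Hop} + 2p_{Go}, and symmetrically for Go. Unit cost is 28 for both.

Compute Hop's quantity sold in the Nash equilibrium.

Hop's profit: π = (p_{Hop} − 28)(272 − 5p_{Hop} + 2p_{Go}).
∂π/∂p_{Hop} = 412 − 10p_{Hop} + 2p_{Go} = 0 ⇒ p_{Hop} = 41.2 + 0.2p_{Go}.
Setting p_{Hop} = p_{Go} in the reaction function: p_{Hop} = 41.2 + 0.2p_{Hop}, so p_{Hop} = 41.2 / 0.8 = 51.5.
q_{Hop} = 272 − 5·51.5 + 2·51.5 = 117.5.

117.5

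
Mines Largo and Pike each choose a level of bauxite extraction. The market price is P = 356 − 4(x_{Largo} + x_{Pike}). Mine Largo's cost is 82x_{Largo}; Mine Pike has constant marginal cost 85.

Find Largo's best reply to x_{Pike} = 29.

19.75

Mine Largo's profit: π = x_{Largo}(356 − 4(x_{Largo} + x_{Pike})) − 82x_{Largo}.
∂π/∂x_{Largo} = 274 − 8x_{Largo} − 4x_{Pike} = 0, so x_{Largo} = 34.25 − 0.5x_{Pike}.
At x_{Pike} = 29: x_{Largo} = 34.25 − 0.5·29 = 19.75.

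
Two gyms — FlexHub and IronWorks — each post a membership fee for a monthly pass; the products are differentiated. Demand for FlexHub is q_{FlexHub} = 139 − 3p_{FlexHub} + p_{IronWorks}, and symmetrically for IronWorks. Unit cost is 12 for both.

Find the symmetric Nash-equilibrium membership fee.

35

FlexHub's profit: π = (p_{FlexHub} − 12)(139 − 3p_{FlexHub} + p_{IronWorks}).
∂π/∂p_{FlexHub} = 175 − 6p_{FlexHub} + p_{IronWorks} = 0 ⇒ p_{FlexHub} = 175/6 + (1/6)p_{IronWorks}.
Setting p_{FlexHub} = p_{IronWorks} in the reaction function: p_{FlexHub} = 175/6 + (1/6)p_{FlexHub}, so p_{FlexHub} = (175/6) / (5/6) = 35.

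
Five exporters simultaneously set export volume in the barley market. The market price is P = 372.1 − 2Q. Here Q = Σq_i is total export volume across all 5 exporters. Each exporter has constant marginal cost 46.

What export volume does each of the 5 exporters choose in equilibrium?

27.175

A representative exporter's profit is π_i = q_i(372.1 − 2Q) − 46q_i, with Q = q_i + Σ_{j≠i} q_j.
First-order condition: 326.1 − 4q_i − 2Σ_{j≠i} q_j = 0.
With identical exporters, set every q_j = q: then 326.1 − 4q − 8q = 0, i.e. q = 326.1/12 = 27.175.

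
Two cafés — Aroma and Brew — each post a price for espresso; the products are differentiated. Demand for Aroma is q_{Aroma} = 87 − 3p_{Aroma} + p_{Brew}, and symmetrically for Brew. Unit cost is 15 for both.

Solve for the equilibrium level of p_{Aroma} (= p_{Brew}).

Aroma's profit: π = (p_{Aroma} − 15)(87 − 3p_{Aroma} + p_{Brew}).
∂π/∂p_{Aroma} = 132 − 6p_{Aroma} + p_{Brew} = 0 ⇒ p_{Aroma} = 22 + (1/6)p_{Brew}.
Setting p_{Aroma} = p_{Brew} in the reaction function: p_{Aroma} = 22 + (1/6)p_{Aroma}, so p_{Aroma} = 22 / (5/6) = 26.4.

26.4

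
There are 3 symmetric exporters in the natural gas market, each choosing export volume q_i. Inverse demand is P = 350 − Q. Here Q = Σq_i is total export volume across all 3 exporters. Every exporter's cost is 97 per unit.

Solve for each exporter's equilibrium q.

A representative exporter's profit is π_i = q_i(350 − Q) − 97q_i, with Q = q_i + Σ_{j≠i} q_j.
First-order condition: 253 − 2q_i − Σ_{j≠i} q_j = 0.
In a symmetric equilibrium every exporter chooses the same q, so Σ_{j≠i} q_j = 2q. The condition becomes 253 − 4q = 0, giving q = 253/4 = 63.25.

63.25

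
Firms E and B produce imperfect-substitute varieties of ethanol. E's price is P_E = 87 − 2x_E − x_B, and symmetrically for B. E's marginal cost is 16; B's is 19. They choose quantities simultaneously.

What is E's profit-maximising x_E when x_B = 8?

15.75

Firm E's profit: π = x_E(87 − 2x_E − x_B) − 16x_E.
∂π/∂x_E = 71 − 4x_E − x_B = 0 ⇒ x_E = 17.75 − 0.25x_B.
At x_B = 8: x_E = 17.75 − 0.25·8 = 15.75.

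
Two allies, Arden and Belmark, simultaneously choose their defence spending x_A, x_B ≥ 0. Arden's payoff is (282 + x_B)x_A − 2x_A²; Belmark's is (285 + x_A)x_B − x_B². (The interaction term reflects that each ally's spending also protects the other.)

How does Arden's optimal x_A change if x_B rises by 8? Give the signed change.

Expanding Arden's payoff: 282x_A + x_Bx_A − 2x_A².
∂π/∂x_A = 282 + x_B − 4x_A = 0, so x_A = 70.5 + 0.25x_B.
The reaction-function slope is 0.25, so an 8-unit rise in x_B moves x_A by 0.25 × 8 = 2. Arden's best response rises — the actions are strategic complements.

2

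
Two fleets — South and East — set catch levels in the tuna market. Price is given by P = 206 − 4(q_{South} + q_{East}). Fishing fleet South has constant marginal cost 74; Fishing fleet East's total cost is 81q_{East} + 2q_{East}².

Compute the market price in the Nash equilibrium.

Fishing fleet South's profit: π = q_{South}(206 − 4(q_{South} + q_{East})) − 74q_{South}.
∂π/∂q_{South} = 132 − 8q_{South} − 4q_{East} = 0, so q_{South} = 16.5 − 0.5q_{East}.
For East: ∂π/∂q_{East} = 125 − 12q_{East} − 4q_{South} = 0 ⇒ q_{East} = 125/12 − (1/3)q_{South}.
Solving the two reaction functions simultaneously: (1 − (−0.5)(−1/3))q_{South} = 16.5 − 0.5·(125/12), so (5/6)q_{South} = 271/24 and q_{South} = 13.55.
Then q_{East} = 125/12 − (1/3)·13.55 = 5.9.
Equilibrium price: P = 206 − 4·19.45 = 128.2.

128.2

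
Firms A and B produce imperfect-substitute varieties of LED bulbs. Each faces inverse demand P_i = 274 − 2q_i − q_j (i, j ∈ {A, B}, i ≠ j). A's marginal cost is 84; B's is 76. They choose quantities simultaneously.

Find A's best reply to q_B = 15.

43.75

Firm A's profit: π = q_A(274 − 2q_A − q_B) − 84q_A.
∂π/∂q_A = 190 − 4q_A − q_B = 0 ⇒ q_A = 47.5 − 0.25q_B.
At q_B = 15: q_A = 47.5 − 0.25·15 = 43.75.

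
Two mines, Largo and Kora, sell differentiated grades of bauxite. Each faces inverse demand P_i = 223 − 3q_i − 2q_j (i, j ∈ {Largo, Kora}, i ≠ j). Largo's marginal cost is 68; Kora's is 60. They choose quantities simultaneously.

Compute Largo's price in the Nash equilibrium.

124.625

Mine Largo's profit: π = q_{Largo}(223 − 3q_{Largo} − 2q_{Kora}) − 68q_{Largo}.
∂π/∂q_{Largo} = 155 − 6q_{Largo} − 2q_{Kora} = 0 ⇒ q_{Largo} = 155/6 − (1/3)q_{Kora}.
Similarly q_{Kora} = 163/6 − (1/3)q_{Largo}.
Plugging q_{Kora} into Largo's best response: q_{Largo} = 155/6 − (1/3)(163/6 − (1/3)q_{Largo}) ⇒ (8/9)q_{Largo} = 151/9, so q_{Largo} = 18.875.
Then q_{Kora} = 163/6 − (1/3)·18.875 = 20.875.
P_{Largo} = 223 − 3·18.875 − 2·20.875 = 124.625.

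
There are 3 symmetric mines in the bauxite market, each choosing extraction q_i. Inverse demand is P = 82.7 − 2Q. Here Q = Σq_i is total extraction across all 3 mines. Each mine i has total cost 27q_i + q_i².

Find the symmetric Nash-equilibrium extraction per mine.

5.57

A representative mine's profit is π_i = q_i(82.7 − 2Q) − 27q_i − q_i², with Q = q_i + Σ_{j≠i} q_j.
First-order condition: 55.7 − 6q_i − 2Σ_{j≠i} q_j = 0.
In a symmetric equilibrium every mine chooses the same q, so Σ_{j≠i} q_j = 2q. The condition becomes 55.7 − 10q = 0, giving q = 55.7/10 = 5.57.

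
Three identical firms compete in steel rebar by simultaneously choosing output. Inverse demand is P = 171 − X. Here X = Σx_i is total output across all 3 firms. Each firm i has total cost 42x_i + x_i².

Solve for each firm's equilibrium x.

A representative firm's profit is π_i = x_i(171 − X) − 42x_i − x_i², with X = x_i + Σ_{j≠i} x_j.
First-order condition: 129 − 4x_i − Σ_{j≠i} x_j = 0.
With identical firms, set every x_j = x: then 129 − 4x − 2x = 0, i.e. x = 129/6 = 21.5.

21.5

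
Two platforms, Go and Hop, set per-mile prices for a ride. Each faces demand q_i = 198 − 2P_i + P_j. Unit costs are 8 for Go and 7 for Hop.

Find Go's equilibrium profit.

Go's profit: π = (P_{Go} − 8)(198 − 2P_{Go} + P_{Hop}).
∂π/∂P_{Go} = 214 − 4P_{Go} + P_{Hop} = 0 ⇒ P_{Go} = 53.5 + 0.25P_{Hop}.
Similarly P_{Hop} = 53 + 0.25P_{Go}.
Solving the two reaction functions simultaneously: (1 − (0.25)(0.25))P_{Go} = 53.5 + 0.25·53, so 0.9375P_{Go} = 66.75 and P_{Go} = 71.2.
Then P_{Hop} = 53 + 0.25·71.2 = 70.8.
q_{Go} = 198 − 2·71.2 + 70.8 = 126.4.
Profit = (71.2 − 8)·126.4 = 7988.48.

7988.48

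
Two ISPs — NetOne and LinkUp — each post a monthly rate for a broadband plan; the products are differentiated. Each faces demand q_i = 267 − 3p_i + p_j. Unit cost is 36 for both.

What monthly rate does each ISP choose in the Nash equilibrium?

NetOne's profit: π = (p_{NetOne} − 36)(267 − 3p_{NetOne} + p_{LinkUp}).
∂π/∂p_{NetOne} = 375 − 6p_{NetOne} + p_{LinkUp} = 0 ⇒ p_{NetOne} = 62.5 + (1/6)p_{LinkUp}.
By symmetry p_{LinkUp} = p_{NetOne}; substituting into the reaction function, (5/6)p_{NetOne} = 62.5 and p_{NetOne} = 75.

75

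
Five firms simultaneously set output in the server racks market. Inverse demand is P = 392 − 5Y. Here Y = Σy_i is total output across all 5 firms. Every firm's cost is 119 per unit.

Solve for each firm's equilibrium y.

9.1

A representative firm's profit is π_i = y_i(392 − 5Y) − 119y_i, with Y = y_i + Σ_{j≠i} y_j.
First-order condition: 273 − 10y_i − 5Σ_{j≠i} y_j = 0.
With identical firms, set every y_j = y: then 273 − 10y − 20y = 0, i.e. y = 273/30 = 9.1.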